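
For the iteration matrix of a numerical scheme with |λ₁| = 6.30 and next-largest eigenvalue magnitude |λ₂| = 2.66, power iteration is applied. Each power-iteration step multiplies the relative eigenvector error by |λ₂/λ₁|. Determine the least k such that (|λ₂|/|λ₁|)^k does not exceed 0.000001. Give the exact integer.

|λ₂/λ₁| = 2.66/6.30 = 0.42222
Need k ≥ ln(0.000001) / ln(0.42222) = -13.8155 / -0.8622 ≈ 16.023
Smallest integer k satisfying the bound: 17

17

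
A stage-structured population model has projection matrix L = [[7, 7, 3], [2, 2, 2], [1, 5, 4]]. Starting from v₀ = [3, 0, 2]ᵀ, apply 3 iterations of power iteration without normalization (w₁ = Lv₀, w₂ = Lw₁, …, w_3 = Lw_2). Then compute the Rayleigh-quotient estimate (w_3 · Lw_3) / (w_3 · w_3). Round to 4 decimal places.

w1 = Lv₀ = (7·3 + 7·0 + 3·2; 2·3 + 2·0 + 2·2; 1·3 + 5·0 + 4·2) = (27, 10, 11)
w2 = Lw1 = (7·27 + 7·10 + 3·11; 2·27 + 2·10 + 2·11; 1·27 + 5·10 + 4·11) = (292, 96, 121)
w3 = Lw2 = (3079, 1018, 1256)
Lw3 = (32447, 10706, 13193)
w3·Lw3 = 3079·32447 + 1018·10706 + 1256·13193 = 127373429; w3·w3 = 3079·3079 + 1018·1018 + 1256·1256 = 12094101
λ ≈ 127373429/12094101 = 10.5319

λ ≈ 10.5319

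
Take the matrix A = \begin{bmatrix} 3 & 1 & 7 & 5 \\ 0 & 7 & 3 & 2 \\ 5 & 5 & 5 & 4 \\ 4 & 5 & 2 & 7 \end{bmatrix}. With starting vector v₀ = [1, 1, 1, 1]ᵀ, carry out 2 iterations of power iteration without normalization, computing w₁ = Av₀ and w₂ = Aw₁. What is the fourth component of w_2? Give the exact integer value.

288

w1 = Av₀ = (3·1 + 1·1 + 7·1 + 5·1; 0·1 + 7·1 + 3·1 + 2·1; 5·1 + 5·1 + 5·1 + 4·1; 4·1 + 5·1 + 2·1 + 7·1) = (16, 12, 19, 18)
w2 = Aw1 = (3·16 + 1·12 + 7·19 + 5·18; 0·16 + 7·12 + 3·19 + 2·18; 5·16 + 5·12 + 5·19 + 4·18; 4·16 + 5·12 + 2·19 + 7·18) = (283, 177, 307, 288)
The requested component of w2 is 288.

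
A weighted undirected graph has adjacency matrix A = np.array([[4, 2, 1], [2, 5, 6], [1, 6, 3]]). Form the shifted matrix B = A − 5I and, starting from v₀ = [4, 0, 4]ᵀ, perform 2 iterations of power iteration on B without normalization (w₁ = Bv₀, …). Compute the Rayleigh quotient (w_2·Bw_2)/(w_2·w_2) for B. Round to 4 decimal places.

-2.7834

B = A − 5I has rows (-1, 2, 1); (2, 0, 6); (1, 6, -2)
w1 = Bv₀ = ((-1)·4 + 2·0 + 1·4; 2·4 + 0·0 + 6·4; 1·4 + 6·0 + (-2)·4) = (0, 32, -4)
w2 = Bw1 = ((-1)·0 + 2·32 + 1·(-4); 2·0 + 0·32 + 6·(-4); 1·0 + 6·32 + (-2)·(-4)) = (60, -24, 200)
Bw2 = (92, 1320, -484)
w2·Bw2 = -122960; w2·w2 = 44176; μ ≈ -122960/44176 = -2.7834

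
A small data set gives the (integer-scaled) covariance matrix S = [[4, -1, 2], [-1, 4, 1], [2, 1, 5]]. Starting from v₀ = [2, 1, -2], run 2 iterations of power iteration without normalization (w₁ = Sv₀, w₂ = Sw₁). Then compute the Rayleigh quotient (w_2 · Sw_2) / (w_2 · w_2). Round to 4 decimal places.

λ ≈ 5.2704

w1 = Sv₀ = (3, 0, -5)
w2 = Sw1 = (2, -8, -19)
Sw2 = (-22, -53, -99)
w2·Sw2 = 2·(-22) + (-8)·(-53) + (-19)·(-99) = 2261; w2·w2 = 2·2 + (-8)·(-8) + (-19)·(-19) = 429
λ ≈ 2261/429 = 5.2704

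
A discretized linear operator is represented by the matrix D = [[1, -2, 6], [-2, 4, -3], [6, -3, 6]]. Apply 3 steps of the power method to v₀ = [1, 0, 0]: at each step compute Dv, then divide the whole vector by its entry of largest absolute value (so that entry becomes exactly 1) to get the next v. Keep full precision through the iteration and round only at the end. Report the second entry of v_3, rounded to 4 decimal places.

Dv0 = (1.00000, -2.00000, 6.00000); divide by 6.00000 → v1 = (0.16667, -0.33333, 1.00000)
Dv1 = (6.83333, -4.66667, 8.00000); divide by 8.00000 → v2 = (0.85417, -0.58333, 1.00000)
Dv2 = (8.02083, -7.04167, 12.87500); divide by 12.87500 → v3 = (0.62298, -0.54693, 1.00000)
Requested entry of v3: -338/618 = -0.5469

-0.5469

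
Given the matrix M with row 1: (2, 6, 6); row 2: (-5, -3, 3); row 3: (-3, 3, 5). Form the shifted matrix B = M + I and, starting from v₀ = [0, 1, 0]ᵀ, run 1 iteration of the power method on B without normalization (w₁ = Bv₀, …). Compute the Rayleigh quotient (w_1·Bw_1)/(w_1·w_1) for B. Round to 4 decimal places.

3.2653

B = M + I has rows (3, 6, 6); (-5, -2, 3); (-3, 3, 6)
w1 = Bv₀ = (3·0 + 6·1 + 6·0; (-5)·0 + (-2)·1 + 3·0; (-3)·0 + 3·1 + 6·0) = (6, -2, 3)
Bw1 = (24, -17, -6)
w1·Bw1 = 160; w1·w1 = 49; μ ≈ 160/49 = 3.2653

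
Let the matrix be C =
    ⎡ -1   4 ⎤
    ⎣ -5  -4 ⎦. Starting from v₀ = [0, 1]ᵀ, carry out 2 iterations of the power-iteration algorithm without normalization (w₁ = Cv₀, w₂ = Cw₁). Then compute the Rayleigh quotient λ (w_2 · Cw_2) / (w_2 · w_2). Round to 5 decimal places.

w1 = Cv₀ = ((-1)·0 + 4·1; (-5)·0 + (-4)·1) = (4, -4)
w2 = Cw1 = ((-1)·4 + 4·(-4); (-5)·4 + (-4)·(-4)) = (-20, -4)
Cw2 = (4, 116)
w2·Cw2 = (-20)·4 + (-4)·116 = -544; w2·w2 = (-20)·(-20) + (-4)·(-4) = 416
λ ≈ -544/416 = -1.30769

λ ≈ -1.30769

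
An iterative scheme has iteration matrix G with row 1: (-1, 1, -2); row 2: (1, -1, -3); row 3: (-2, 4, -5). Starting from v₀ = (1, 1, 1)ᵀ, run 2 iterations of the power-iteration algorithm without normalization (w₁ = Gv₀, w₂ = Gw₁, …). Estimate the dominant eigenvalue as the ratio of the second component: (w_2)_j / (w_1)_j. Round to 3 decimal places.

λ ≈ -3.333

w1 = Gv₀ = (-2, -3, -3)
w2 = Gw1 = (5, 10, 7)
Ratio at component: 10 / -3 = -3.333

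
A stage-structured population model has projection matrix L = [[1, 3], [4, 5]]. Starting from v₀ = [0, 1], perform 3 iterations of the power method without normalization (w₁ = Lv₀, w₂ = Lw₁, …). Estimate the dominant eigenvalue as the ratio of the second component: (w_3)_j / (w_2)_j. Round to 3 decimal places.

6.946

w1 = Lv₀ = (1·0 + 3·1; 4·0 + 5·1) = (3, 5)
w2 = Lw1 = (1·3 + 3·5; 4·3 + 5·5) = (18, 37)
w3 = Lw2 = (129, 257)
Ratio at component: 257 / 37 = 6.946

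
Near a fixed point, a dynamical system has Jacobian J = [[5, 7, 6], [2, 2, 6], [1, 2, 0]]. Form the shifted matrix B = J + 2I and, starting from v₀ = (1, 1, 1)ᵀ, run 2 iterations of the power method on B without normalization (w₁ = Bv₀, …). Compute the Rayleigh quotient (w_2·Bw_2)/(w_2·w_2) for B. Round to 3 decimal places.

B = J + 2I has rows (7, 7, 6); (2, 4, 6); (1, 2, 2)
w1 = Bv₀ = (7·1 + 7·1 + 6·1; 2·1 + 4·1 + 6·1; 1·1 + 2·1 + 2·1) = (20, 12, 5)
w2 = Bw1 = (7·20 + 7·12 + 6·5; 2·20 + 4·12 + 6·5; 1·20 + 2·12 + 2·5) = (254, 118, 54)
Bw2 = (2928, 1304, 598)
w2·Bw2 = 929876; w2·w2 = 81356; μ ≈ 929876/81356 = 11.430

μ ≈ 11.430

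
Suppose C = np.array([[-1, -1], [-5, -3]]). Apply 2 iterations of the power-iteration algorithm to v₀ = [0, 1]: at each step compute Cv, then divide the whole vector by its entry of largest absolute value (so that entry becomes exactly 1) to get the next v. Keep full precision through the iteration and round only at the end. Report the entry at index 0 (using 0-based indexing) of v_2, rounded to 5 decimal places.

Cv0 = (-1.000000, -3.000000); divide by -3.000000 → v1 = (0.333333, 1.000000)
Cv1 = (-1.333333, -4.666667); divide by -4.666667 → v2 = (0.285714, 1.000000)
Requested entry of v2: 4/14 = 0.28571

0.28571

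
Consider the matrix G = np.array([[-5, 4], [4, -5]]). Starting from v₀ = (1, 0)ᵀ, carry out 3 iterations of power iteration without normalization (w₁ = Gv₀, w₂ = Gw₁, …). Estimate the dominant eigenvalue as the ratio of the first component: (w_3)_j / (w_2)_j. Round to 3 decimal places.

λ ≈ -8.902

w1 = Gv₀ = ((-5)·1 + 4·0; 4·1 + (-5)·0) = (-5, 4)
w2 = Gw1 = ((-5)·(-5) + 4·4; 4·(-5) + (-5)·4) = (41, -40)
w3 = Gw2 = (-365, 364)
Ratio at component: -365 / 41 = -8.902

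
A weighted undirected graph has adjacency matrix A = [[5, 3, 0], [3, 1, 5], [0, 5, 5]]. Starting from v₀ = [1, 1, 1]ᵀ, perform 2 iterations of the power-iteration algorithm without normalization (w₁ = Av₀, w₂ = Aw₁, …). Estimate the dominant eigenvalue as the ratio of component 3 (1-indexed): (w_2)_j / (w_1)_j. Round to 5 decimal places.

λ ≈ 9.50000

w1 = Av₀ = (5·1 + 3·1 + 0·1; 3·1 + 1·1 + 5·1; 0·1 + 5·1 + 5·1) = (8, 9, 10)
w2 = Aw1 = (5·8 + 3·9 + 0·10; 3·8 + 1·9 + 5·10; 0·8 + 5·9 + 5·10) = (67, 83, 95)
Ratio at component: 95 / 10 = 9.50000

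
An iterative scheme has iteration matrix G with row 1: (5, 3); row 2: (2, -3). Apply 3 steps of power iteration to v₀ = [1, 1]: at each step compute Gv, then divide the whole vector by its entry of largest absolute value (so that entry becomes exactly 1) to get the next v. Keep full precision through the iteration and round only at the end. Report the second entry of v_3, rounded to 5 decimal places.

0.07025

Gv0 = (8.000000, -1.000000); divide by 8.000000 → v1 = (1.000000, -0.125000)
Gv1 = (4.625000, 2.375000); divide by 4.625000 → v2 = (1.000000, 0.513514)
Gv2 = (6.540541, 0.459459); divide by 6.540541 → v3 = (1.000000, 0.070248)
Requested entry of v3: 17/242 = 0.07025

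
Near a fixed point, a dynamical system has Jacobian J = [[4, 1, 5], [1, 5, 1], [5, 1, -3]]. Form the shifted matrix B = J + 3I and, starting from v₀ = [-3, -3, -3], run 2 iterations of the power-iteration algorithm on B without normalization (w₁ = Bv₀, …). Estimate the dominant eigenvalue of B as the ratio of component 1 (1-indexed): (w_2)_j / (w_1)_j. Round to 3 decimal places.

10.077

B = J + 3I has rows (7, 1, 5); (1, 8, 1); (5, 1, 0)
w1 = Bv₀ = (7·(-3) + 1·(-3) + 5·(-3); 1·(-3) + 8·(-3) + 1·(-3); 5·(-3) + 1·(-3) + 0·(-3)) = (-39, -30, -18)
w2 = Bw1 = (7·(-39) + 1·(-30) + 5·(-18); 1·(-39) + 8·(-30) + 1·(-18); 5·(-39) + 1·(-30) + 0·(-18)) = (-393, -297, -225)
Ratio: -393/-39 = 10.077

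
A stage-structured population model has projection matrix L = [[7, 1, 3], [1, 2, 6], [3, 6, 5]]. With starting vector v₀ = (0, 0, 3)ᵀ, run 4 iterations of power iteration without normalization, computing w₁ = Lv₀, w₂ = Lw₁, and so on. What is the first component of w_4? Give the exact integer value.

w1 = Lv₀ = (9, 18, 15)
w2 = Lw1 = (126, 135, 210)
w3 = Lw2 = (1647, 1656, 2238)
w4 = Lw3 = (19899, 18387, 26067)
The requested component of w4 is 19899.

19899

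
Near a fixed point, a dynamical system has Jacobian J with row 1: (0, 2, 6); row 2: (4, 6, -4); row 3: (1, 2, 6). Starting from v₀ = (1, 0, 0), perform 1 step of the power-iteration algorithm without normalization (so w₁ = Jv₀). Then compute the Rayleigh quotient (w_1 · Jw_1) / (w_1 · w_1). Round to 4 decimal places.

5.5294

w1 = Jv₀ = (0, 4, 1)
Jw1 = (14, 20, 14)
w1·Jw1 = 0·14 + 4·20 + 1·14 = 94; w1·w1 = 0·0 + 4·4 + 1·1 = 17
λ ≈ 94/17 = 5.5294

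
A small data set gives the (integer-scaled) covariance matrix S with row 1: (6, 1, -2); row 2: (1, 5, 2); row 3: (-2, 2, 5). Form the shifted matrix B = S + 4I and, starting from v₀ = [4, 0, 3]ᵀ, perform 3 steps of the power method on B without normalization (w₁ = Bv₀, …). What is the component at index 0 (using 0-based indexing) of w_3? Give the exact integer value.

B = S + 4I has rows (10, 1, -2); (1, 9, 2); (-2, 2, 9)
w1 = Bv₀ = (34, 10, 19)
w2 = Bw1 = (312, 162, 123)
w3 = Bw2 = (3036, 2016, 807)
Requested component of w3: 3036

3036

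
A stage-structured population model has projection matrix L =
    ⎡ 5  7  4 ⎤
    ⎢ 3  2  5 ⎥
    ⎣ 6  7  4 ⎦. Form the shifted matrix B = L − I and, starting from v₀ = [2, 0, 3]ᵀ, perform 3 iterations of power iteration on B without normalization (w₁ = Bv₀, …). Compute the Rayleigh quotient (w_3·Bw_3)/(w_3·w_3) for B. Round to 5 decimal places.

B = L − I has rows (4, 7, 4); (3, 1, 5); (6, 7, 3)
w1 = Bv₀ = (4·2 + 7·0 + 4·3; 3·2 + 1·0 + 5·3; 6·2 + 7·0 + 3·3) = (20, 21, 21)
w2 = Bw1 = (4·20 + 7·21 + 4·21; 3·20 + 1·21 + 5·21; 6·20 + 7·21 + 3·21) = (311, 186, 330)
w3 = Bw2 = (3866, 2769, 4158)
Bw3 = (51479, 35157, 55053)
w3·Bw3 = 525277921; w3·w3 = 39902281; μ ≈ 525277921/39902281 = 13.16411

13.16411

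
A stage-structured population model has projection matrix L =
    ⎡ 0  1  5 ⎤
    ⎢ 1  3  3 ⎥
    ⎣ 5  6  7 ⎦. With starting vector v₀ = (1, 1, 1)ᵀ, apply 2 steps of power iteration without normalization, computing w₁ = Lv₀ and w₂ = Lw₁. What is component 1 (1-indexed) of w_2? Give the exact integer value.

w1 = Lv₀ = (6, 7, 18)
w2 = Lw1 = (97, 81, 198)
The requested component of w2 is 97.

97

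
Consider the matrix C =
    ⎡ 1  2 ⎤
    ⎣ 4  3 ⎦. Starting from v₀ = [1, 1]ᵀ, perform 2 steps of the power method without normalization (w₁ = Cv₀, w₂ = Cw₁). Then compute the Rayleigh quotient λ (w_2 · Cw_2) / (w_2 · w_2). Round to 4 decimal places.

w1 = Cv₀ = (1·1 + 2·1; 4·1 + 3·1) = (3, 7)
w2 = Cw1 = (1·3 + 2·7; 4·3 + 3·7) = (17, 33)
Cw2 = (83, 167)
w2·Cw2 = 17·83 + 33·167 = 6922; w2·w2 = 17·17 + 33·33 = 1378
λ ≈ 6922/1378 = 5.0232

5.0232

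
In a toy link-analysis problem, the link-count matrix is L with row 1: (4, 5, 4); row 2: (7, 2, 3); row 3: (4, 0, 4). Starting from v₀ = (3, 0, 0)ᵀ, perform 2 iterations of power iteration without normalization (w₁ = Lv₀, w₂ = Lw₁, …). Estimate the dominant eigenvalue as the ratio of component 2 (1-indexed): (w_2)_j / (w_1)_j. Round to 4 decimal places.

7.7143

w1 = Lv₀ = (12, 21, 12)
w2 = Lw1 = (201, 162, 96)
Ratio at component: 162 / 21 = 7.7143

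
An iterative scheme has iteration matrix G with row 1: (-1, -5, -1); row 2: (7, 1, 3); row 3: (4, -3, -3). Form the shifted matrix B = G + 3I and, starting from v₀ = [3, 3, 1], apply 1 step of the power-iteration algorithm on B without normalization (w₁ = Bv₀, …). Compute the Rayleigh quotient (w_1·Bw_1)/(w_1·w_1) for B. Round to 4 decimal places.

μ ≈ 3.2555

B = G + 3I has rows (2, -5, -1); (7, 4, 3); (4, -3, 0)
w1 = Bv₀ = (2·3 + (-5)·3 + (-1)·1; 7·3 + 4·3 + 3·1; 4·3 + (-3)·3 + 0·1) = (-10, 36, 3)
Bw1 = (-203, 83, -148)
w1·Bw1 = 4574; w1·w1 = 1405; μ ≈ 4574/1405 = 3.2555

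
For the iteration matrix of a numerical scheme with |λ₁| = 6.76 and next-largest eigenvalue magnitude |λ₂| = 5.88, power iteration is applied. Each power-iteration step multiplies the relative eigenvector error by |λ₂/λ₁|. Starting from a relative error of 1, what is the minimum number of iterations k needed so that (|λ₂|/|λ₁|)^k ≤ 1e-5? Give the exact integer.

|λ₂/λ₁| = 5.88/6.76 = 0.86982
Need k ≥ ln(1e-5) / ln(0.86982) = -11.5129 / -0.1395 ≈ 82.550
Smallest integer k satisfying the bound: 83

83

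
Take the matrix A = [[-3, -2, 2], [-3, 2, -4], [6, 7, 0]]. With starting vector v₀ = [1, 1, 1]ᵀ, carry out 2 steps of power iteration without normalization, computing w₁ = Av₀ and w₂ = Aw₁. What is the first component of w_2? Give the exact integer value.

w1 = Av₀ = ((-3)·1 + (-2)·1 + 2·1; (-3)·1 + 2·1 + (-4)·1; 6·1 + 7·1 + 0·1) = (-3, -5, 13)
w2 = Aw1 = ((-3)·(-3) + (-2)·(-5) + 2·13; (-3)·(-3) + 2·(-5) + (-4)·13; 6·(-3) + 7·(-5) + 0·13) = (45, -53, -53)
The requested component of w2 is 45.

45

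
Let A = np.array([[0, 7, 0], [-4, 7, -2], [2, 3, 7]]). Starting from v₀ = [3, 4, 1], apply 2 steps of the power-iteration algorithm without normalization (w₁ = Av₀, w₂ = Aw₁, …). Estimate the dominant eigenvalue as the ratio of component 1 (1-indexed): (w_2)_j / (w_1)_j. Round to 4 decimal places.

w1 = Av₀ = (28, 14, 25)
w2 = Aw1 = (98, -64, 273)
Ratio at component: 98 / 28 = 3.5000

λ ≈ 3.5000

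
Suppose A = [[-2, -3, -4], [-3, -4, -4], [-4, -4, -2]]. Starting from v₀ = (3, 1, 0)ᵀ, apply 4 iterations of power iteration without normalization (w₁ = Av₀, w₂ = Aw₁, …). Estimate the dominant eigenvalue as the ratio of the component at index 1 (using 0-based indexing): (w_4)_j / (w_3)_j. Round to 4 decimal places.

w1 = Av₀ = ((-2)·3 + (-3)·1 + (-4)·0; (-3)·3 + (-4)·1 + (-4)·0; (-4)·3 + (-4)·1 + (-2)·0) = (-9, -13, -16)
w2 = Aw1 = ((-2)·(-9) + (-3)·(-13) + (-4)·(-16); (-3)·(-9) + (-4)·(-13) + (-4)·(-16); (-4)·(-9) + (-4)·(-13) + (-2)·(-16)) = (121, 143, 120)
w3 = Aw2 = (-1151, -1415, -1296)
w4 = Aw3 = (11731, 14297, 12856)
Ratio at component: 14297 / -1415 = -10.1039

-10.1039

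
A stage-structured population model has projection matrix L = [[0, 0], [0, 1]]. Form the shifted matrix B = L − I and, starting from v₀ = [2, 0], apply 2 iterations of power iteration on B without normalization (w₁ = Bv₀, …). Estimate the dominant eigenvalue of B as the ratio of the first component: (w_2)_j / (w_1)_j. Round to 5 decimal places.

μ ≈ -1.00000

B = L − I has rows (-1, 0); (0, 0)
w1 = Bv₀ = ((-1)·2 + 0·0; 0·2 + 0·0) = (-2, 0)
w2 = Bw1 = ((-1)·(-2) + 0·0; 0·(-2) + 0·0) = (2, 0)
Ratio: 2/-2 = -1.00000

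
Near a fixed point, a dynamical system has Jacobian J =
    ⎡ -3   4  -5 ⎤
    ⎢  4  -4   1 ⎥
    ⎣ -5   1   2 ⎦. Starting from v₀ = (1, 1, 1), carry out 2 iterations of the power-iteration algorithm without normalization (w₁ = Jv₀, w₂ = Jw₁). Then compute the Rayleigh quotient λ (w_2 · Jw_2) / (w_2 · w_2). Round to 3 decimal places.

λ ≈ -9.061

w1 = Jv₀ = ((-3)·1 + 4·1 + (-5)·1; 4·1 + (-4)·1 + 1·1; (-5)·1 + 1·1 + 2·1) = (-4, 1, -2)
w2 = Jw1 = ((-3)·(-4) + 4·1 + (-5)·(-2); 4·(-4) + (-4)·1 + 1·(-2); (-5)·(-4) + 1·1 + 2·(-2)) = (26, -22, 17)
Jw2 = (-251, 209, -118)
w2·Jw2 = 26·(-251) + (-22)·209 + 17·(-118) = -13130; w2·w2 = 26·26 + (-22)·(-22) + 17·17 = 1449
λ ≈ -13130/1449 = -9.061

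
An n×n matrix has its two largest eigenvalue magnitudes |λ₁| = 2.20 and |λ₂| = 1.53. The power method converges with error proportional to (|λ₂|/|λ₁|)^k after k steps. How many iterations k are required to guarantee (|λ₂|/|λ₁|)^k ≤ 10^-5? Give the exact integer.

32

|λ₂/λ₁| = 1.53/2.20 = 0.69545
Need k ≥ ln(10^-5) / ln(0.69545) = -11.5129 / -0.3632 ≈ 31.699
Smallest integer k satisfying the bound: 32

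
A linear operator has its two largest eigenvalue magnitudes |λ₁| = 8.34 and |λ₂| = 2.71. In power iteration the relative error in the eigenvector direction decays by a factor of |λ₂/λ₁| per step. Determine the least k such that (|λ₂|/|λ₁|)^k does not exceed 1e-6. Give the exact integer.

13

|λ₂/λ₁| = 2.71/8.34 = 0.32494
Need k ≥ ln(1e-6) / ln(0.32494) = -13.8155 / -1.1241 ≈ 12.290
Smallest integer k satisfying the bound: 13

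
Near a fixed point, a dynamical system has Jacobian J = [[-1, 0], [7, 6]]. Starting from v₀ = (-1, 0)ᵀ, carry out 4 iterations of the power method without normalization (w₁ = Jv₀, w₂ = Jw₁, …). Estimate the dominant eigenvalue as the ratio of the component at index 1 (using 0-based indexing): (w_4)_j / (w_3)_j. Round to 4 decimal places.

w1 = Jv₀ = ((-1)·(-1) + 0·0; 7·(-1) + 6·0) = (1, -7)
w2 = Jw1 = ((-1)·1 + 0·(-7); 7·1 + 6·(-7)) = (-1, -35)
w3 = Jw2 = (1, -217)
w4 = Jw3 = (-1, -1295)
Ratio at component: -1295 / -217 = 5.9677

λ ≈ 5.9677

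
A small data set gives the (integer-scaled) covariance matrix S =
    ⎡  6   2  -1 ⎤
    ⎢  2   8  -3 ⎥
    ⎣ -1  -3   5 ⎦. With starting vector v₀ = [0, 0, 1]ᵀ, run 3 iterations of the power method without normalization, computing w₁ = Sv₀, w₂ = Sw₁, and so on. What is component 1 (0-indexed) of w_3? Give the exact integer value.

w1 = Sv₀ = (6·0 + 2·0 + (-1)·1; 2·0 + 8·0 + (-3)·1; (-1)·0 + (-3)·0 + 5·1) = (-1, -3, 5)
w2 = Sw1 = (6·(-1) + 2·(-3) + (-1)·5; 2·(-1) + 8·(-3) + (-3)·5; (-1)·(-1) + (-3)·(-3) + 5·5) = (-17, -41, 35)
w3 = Sw2 = (-219, -467, 315)
The requested component of w3 is -467.

-467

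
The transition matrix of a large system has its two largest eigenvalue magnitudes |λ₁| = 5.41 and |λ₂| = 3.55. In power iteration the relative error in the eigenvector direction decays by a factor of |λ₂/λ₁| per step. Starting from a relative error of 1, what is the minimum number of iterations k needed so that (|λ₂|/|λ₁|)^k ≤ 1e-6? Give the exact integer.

33

|λ₂/λ₁| = 3.55/5.41 = 0.65619
Need k ≥ ln(1e-6) / ln(0.65619) = -13.8155 / -0.4213 ≈ 32.792
Smallest integer k satisfying the bound: 33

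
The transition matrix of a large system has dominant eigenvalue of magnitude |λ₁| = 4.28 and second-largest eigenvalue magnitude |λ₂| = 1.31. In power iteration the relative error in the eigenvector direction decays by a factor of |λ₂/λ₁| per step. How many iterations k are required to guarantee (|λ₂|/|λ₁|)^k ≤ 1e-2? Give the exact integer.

4

|λ₂/λ₁| = 1.31/4.28 = 0.30607
Need k ≥ ln(1e-2) / ln(0.30607) = -4.6052 / -1.1839 ≈ 3.890
Smallest integer k satisfying the bound: 4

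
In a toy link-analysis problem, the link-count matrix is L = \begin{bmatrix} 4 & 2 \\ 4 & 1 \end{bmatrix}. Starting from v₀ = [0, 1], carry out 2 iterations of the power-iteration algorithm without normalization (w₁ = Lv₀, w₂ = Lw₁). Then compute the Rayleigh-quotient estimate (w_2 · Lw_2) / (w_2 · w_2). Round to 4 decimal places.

w1 = Lv₀ = (2, 1)
w2 = Lw1 = (10, 9)
Lw2 = (58, 49)
w2·Lw2 = 10·58 + 9·49 = 1021; w2·w2 = 10·10 + 9·9 = 181
λ ≈ 1021/181 = 5.6409

λ ≈ 5.6409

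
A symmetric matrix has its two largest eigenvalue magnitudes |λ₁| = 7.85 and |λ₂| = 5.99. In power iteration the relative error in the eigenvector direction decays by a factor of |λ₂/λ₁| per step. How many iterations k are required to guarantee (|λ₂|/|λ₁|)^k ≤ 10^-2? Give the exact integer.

18

|λ₂/λ₁| = 5.99/7.85 = 0.76306
Need k ≥ ln(10^-2) / ln(0.76306) = -4.6052 / -0.2704 ≈ 17.030
Smallest integer k satisfying the bound: 18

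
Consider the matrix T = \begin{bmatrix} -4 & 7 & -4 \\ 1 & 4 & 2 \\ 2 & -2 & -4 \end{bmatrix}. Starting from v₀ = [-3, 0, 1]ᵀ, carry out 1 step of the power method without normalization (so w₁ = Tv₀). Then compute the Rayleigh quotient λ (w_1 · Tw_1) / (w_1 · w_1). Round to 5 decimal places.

w1 = Tv₀ = ((-4)·(-3) + 7·0 + (-4)·1; 1·(-3) + 4·0 + 2·1; 2·(-3) + (-2)·0 + (-4)·1) = (8, -1, -10)
Tw1 = (1, -16, 58)
w1·Tw1 = 8·1 + (-1)·(-16) + (-10)·58 = -556; w1·w1 = 8·8 + (-1)·(-1) + (-10)·(-10) = 165
λ ≈ -556/165 = -3.36970

λ ≈ -3.36970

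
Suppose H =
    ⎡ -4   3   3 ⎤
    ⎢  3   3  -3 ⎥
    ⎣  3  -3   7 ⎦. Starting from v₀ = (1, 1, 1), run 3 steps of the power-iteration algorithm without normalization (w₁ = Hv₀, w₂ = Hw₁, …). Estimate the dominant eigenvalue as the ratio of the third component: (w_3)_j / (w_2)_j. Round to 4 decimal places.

w1 = Hv₀ = ((-4)·1 + 3·1 + 3·1; 3·1 + 3·1 + (-3)·1; 3·1 + (-3)·1 + 7·1) = (2, 3, 7)
w2 = Hw1 = ((-4)·2 + 3·3 + 3·7; 3·2 + 3·3 + (-3)·7; 3·2 + (-3)·3 + 7·7) = (22, -6, 46)
w3 = Hw2 = (32, -90, 406)
Ratio at component: 406 / 46 = 8.8261

λ ≈ 8.8261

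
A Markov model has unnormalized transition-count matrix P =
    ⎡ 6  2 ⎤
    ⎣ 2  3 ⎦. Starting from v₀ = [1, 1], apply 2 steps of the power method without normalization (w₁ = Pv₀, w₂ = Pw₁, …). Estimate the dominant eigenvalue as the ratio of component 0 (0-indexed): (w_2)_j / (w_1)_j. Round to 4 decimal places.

λ ≈ 7.2500

w1 = Pv₀ = (8, 5)
w2 = Pw1 = (58, 31)
Ratio at component: 58 / 8 = 7.2500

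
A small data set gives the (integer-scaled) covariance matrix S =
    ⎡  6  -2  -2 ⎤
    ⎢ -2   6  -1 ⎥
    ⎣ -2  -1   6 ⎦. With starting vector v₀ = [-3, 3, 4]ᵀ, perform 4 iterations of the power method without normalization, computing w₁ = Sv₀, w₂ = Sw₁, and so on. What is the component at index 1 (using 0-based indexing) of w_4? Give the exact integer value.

11081

w1 = Sv₀ = (-32, 20, 27)
w2 = Sw1 = (-286, 157, 206)
w3 = Sw2 = (-2442, 1308, 1651)
w4 = Sw3 = (-20570, 11081, 13482)
The requested component of w4 is 11081.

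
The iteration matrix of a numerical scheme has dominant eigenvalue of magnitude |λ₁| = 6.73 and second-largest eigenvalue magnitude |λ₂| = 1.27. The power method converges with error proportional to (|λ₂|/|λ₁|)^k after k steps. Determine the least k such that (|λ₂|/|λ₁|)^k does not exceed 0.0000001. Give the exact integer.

|λ₂/λ₁| = 1.27/6.73 = 0.18871
Need k ≥ ln(0.0000001) / ln(0.18871) = -16.1181 / -1.6676 ≈ 9.666
Smallest integer k satisfying the bound: 10

10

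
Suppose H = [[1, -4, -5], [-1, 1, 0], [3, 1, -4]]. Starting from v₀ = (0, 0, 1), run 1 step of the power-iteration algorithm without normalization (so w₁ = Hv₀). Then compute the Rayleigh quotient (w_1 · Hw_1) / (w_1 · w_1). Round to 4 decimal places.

λ ≈ -1.9268

w1 = Hv₀ = (-5, 0, -4)
Hw1 = (15, 5, 1)
w1·Hw1 = (-5)·15 + 0·5 + (-4)·1 = -79; w1·w1 = (-5)·(-5) + 0·0 + (-4)·(-4) = 41
λ ≈ -79/41 = -1.9268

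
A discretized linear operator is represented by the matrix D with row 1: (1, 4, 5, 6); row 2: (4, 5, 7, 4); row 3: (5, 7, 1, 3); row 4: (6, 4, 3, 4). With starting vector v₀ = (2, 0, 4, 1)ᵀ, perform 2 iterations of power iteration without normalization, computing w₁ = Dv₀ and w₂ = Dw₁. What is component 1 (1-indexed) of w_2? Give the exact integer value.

w1 = Dv₀ = (1·2 + 4·0 + 5·4 + 6·1; 4·2 + 5·0 + 7·4 + 4·1; 5·2 + 7·0 + 1·4 + 3·1; 6·2 + 4·0 + 3·4 + 4·1) = (28, 40, 17, 28)
w2 = Dw1 = (1·28 + 4·40 + 5·17 + 6·28; 4·28 + 5·40 + 7·17 + 4·28; 5·28 + 7·40 + 1·17 + 3·28; 6·28 + 4·40 + 3·17 + 4·28) = (441, 543, 521, 491)
The requested component of w2 is 441.

441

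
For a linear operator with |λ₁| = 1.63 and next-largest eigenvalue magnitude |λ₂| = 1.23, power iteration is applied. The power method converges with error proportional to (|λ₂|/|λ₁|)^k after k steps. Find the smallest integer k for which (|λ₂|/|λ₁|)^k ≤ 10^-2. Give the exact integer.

17

|λ₂/λ₁| = 1.23/1.63 = 0.75460
Need k ≥ ln(10^-2) / ln(0.75460) = -4.6052 / -0.2816 ≈ 16.356
Smallest integer k satisfying the bound: 17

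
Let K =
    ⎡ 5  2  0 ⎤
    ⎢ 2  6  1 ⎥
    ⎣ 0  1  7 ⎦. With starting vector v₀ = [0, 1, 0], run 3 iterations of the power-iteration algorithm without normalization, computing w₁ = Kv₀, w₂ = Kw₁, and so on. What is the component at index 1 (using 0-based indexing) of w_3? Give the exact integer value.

w1 = Kv₀ = (5·0 + 2·1 + 0·0; 2·0 + 6·1 + 1·0; 0·0 + 1·1 + 7·0) = (2, 6, 1)
w2 = Kw1 = (5·2 + 2·6 + 0·1; 2·2 + 6·6 + 1·1; 0·2 + 1·6 + 7·1) = (22, 41, 13)
w3 = Kw2 = (192, 303, 132)
The requested component of w3 is 303.

303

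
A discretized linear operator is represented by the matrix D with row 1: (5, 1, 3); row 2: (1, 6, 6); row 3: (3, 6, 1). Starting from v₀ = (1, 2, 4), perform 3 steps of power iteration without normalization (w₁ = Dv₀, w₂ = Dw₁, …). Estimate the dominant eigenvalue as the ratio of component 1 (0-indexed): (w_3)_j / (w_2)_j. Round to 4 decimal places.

w1 = Dv₀ = (19, 37, 19)
w2 = Dw1 = (189, 355, 298)
w3 = Dw2 = (2194, 4107, 2995)
Ratio at component: 4107 / 355 = 11.5690

λ ≈ 11.5690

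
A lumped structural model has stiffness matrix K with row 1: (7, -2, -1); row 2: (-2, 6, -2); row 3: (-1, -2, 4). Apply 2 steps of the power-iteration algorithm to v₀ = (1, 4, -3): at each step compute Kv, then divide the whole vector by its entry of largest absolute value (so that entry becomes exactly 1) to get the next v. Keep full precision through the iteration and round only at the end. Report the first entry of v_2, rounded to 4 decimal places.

-0.1019

Kv0 = (2.00000, 28.00000, -21.00000); divide by 28.00000 → v1 = (0.07143, 1.00000, -0.75000)
Kv1 = (-0.75000, 7.35714, -5.07143); divide by 7.35714 → v2 = (-0.10194, 1.00000, -0.68932)
Requested entry of v2: -21/206 = -0.1019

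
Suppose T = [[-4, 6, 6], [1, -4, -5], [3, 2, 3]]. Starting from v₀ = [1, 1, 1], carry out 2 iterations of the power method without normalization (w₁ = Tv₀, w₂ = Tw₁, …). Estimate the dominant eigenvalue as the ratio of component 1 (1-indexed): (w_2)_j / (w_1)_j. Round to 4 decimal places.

-4.0000

w1 = Tv₀ = ((-4)·1 + 6·1 + 6·1; 1·1 + (-4)·1 + (-5)·1; 3·1 + 2·1 + 3·1) = (8, -8, 8)
w2 = Tw1 = ((-4)·8 + 6·(-8) + 6·8; 1·8 + (-4)·(-8) + (-5)·8; 3·8 + 2·(-8) + 3·8) = (-32, 0, 32)
Ratio at component: -32 / 8 = -4.0000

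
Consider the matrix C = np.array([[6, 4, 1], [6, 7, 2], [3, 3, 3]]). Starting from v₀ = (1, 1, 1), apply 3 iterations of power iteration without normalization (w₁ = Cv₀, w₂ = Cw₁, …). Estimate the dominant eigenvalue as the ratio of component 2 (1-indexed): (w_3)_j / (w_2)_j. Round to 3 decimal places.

w1 = Cv₀ = (6·1 + 4·1 + 1·1; 6·1 + 7·1 + 2·1; 3·1 + 3·1 + 3·1) = (11, 15, 9)
w2 = Cw1 = (6·11 + 4·15 + 1·9; 6·11 + 7·15 + 2·9; 3·11 + 3·15 + 3·9) = (135, 189, 105)
w3 = Cw2 = (1671, 2343, 1287)
Ratio at component: 2343 / 189 = 12.397

12.397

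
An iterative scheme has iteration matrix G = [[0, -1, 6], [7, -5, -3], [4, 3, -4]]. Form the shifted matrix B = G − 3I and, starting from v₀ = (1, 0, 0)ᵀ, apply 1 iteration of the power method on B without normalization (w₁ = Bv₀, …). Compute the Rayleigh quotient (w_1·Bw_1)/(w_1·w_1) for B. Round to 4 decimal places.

B = G − 3I has rows (-3, -1, 6); (7, -8, -3); (4, 3, -7)
w1 = Bv₀ = ((-3)·1 + (-1)·0 + 6·0; 7·1 + (-8)·0 + (-3)·0; 4·1 + 3·0 + (-7)·0) = (-3, 7, 4)
Bw1 = (26, -89, -19)
w1·Bw1 = -777; w1·w1 = 74; μ ≈ -777/74 = -10.5000

μ ≈ -10.5000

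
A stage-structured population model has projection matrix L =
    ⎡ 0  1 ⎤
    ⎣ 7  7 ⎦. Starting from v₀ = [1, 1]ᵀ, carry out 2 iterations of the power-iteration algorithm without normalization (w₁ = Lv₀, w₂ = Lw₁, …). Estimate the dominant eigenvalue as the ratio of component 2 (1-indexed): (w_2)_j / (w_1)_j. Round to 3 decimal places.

w1 = Lv₀ = (1, 14)
w2 = Lw1 = (14, 105)
Ratio at component: 105 / 14 = 7.500

7.500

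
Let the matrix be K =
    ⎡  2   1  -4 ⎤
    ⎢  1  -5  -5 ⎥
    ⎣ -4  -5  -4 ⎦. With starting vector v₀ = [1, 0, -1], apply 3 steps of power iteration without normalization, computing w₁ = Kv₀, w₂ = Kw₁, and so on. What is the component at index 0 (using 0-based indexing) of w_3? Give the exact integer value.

228

w1 = Kv₀ = (2·1 + 1·0 + (-4)·(-1); 1·1 + (-5)·0 + (-5)·(-1); (-4)·1 + (-5)·0 + (-4)·(-1)) = (6, 6, 0)
w2 = Kw1 = (2·6 + 1·6 + (-4)·0; 1·6 + (-5)·6 + (-5)·0; (-4)·6 + (-5)·6 + (-4)·0) = (18, -24, -54)
w3 = Kw2 = (228, 408, 264)
The requested component of w3 is 228.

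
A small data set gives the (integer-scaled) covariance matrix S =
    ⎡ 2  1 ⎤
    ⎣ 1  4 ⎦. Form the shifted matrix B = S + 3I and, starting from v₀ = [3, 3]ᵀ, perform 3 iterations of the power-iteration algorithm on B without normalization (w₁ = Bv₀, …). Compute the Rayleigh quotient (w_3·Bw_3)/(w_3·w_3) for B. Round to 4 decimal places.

7.3873

B = S + 3I has rows (5, 1); (1, 7)
w1 = Bv₀ = (5·3 + 1·3; 1·3 + 7·3) = (18, 24)
w2 = Bw1 = (5·18 + 1·24; 1·18 + 7·24) = (114, 186)
w3 = Bw2 = (756, 1416)
Bw3 = (5196, 10668)
w3·Bw3 = 19034064; w3·w3 = 2576592; μ ≈ 19034064/2576592 = 7.3873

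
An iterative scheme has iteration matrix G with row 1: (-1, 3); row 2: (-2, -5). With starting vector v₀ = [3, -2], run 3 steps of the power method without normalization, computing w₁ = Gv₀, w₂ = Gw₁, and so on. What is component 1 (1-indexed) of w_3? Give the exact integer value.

w1 = Gv₀ = (-9, 4)
w2 = Gw1 = (21, -2)
w3 = Gw2 = (-27, -32)
The requested component of w3 is -27.

-27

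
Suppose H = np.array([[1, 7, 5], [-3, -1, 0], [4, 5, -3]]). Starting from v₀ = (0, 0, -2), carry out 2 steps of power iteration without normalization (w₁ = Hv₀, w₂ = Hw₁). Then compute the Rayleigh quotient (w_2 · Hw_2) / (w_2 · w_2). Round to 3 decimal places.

w1 = Hv₀ = (1·0 + 7·0 + 5·(-2); (-3)·0 + (-1)·0 + 0·(-2); 4·0 + 5·0 + (-3)·(-2)) = (-10, 0, 6)
w2 = Hw1 = (1·(-10) + 7·0 + 5·6; (-3)·(-10) + (-1)·0 + 0·6; 4·(-10) + 5·0 + (-3)·6) = (20, 30, -58)
Hw2 = (-60, -90, 404)
w2·Hw2 = 20·(-60) + 30·(-90) + (-58)·404 = -27332; w2·w2 = 20·20 + 30·30 + (-58)·(-58) = 4664
λ ≈ -27332/4664 = -5.860

λ ≈ -5.860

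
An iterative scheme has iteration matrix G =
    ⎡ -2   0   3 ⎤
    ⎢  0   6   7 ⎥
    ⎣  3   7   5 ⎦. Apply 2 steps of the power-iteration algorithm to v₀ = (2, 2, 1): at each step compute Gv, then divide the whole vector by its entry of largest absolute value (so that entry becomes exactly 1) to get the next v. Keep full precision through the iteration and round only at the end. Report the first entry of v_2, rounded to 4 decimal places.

0.2664

Gv0 = (-1.00000, 19.00000, 25.00000); divide by 25.00000 → v1 = (-0.04000, 0.76000, 1.00000)
Gv1 = (3.08000, 11.56000, 10.20000); divide by 11.56000 → v2 = (0.26644, 1.00000, 0.88235)
Requested entry of v2: 77/289 = 0.2664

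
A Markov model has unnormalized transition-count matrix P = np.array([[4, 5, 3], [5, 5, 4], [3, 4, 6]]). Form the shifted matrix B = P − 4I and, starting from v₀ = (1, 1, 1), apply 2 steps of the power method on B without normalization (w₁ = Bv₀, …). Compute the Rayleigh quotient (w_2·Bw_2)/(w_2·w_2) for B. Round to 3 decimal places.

9.046

B = P − 4I has rows (0, 5, 3); (5, 1, 4); (3, 4, 2)
w1 = Bv₀ = (8, 10, 9)
w2 = Bw1 = (77, 86, 82)
Bw2 = (676, 799, 739)
w2·Bw2 = 181364; w2·w2 = 20049; μ ≈ 181364/20049 = 9.046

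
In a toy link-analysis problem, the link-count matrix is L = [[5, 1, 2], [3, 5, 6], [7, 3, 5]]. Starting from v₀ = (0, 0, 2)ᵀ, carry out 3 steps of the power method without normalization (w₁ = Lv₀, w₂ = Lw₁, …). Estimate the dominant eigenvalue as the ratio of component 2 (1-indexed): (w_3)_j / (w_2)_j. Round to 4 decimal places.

11.3636

w1 = Lv₀ = (4, 12, 10)
w2 = Lw1 = (52, 132, 114)
w3 = Lw2 = (620, 1500, 1330)
Ratio at component: 1500 / 132 = 11.3636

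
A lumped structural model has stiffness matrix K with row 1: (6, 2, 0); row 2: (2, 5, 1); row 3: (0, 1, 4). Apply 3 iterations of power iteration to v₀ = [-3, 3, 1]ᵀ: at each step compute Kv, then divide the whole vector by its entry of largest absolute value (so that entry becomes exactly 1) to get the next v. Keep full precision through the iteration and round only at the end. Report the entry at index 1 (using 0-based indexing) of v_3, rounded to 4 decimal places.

-0.4024

Kv0 = (-12.00000, 10.00000, 7.00000); divide by -12.00000 → v1 = (1.00000, -0.83333, -0.58333)
Kv1 = (4.33333, -2.75000, -3.16667); divide by 4.33333 → v2 = (1.00000, -0.63462, -0.73077)
Kv2 = (4.73077, -1.90385, -3.55769); divide by 4.73077 → v3 = (1.00000, -0.40244, -0.75203)
Requested entry of v3: 99/-246 = -0.4024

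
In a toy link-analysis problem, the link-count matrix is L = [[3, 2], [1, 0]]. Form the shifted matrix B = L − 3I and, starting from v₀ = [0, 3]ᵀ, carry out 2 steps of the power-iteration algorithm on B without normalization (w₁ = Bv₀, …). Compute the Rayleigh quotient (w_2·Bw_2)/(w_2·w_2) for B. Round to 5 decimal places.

μ ≈ -3.57325

B = L − 3I has rows (0, 2); (1, -3)
w1 = Bv₀ = (0·0 + 2·3; 1·0 + (-3)·3) = (6, -9)
w2 = Bw1 = (0·6 + 2·(-9); 1·6 + (-3)·(-9)) = (-18, 33)
Bw2 = (66, -117)
w2·Bw2 = -5049; w2·w2 = 1413; μ ≈ -5049/1413 = -3.57325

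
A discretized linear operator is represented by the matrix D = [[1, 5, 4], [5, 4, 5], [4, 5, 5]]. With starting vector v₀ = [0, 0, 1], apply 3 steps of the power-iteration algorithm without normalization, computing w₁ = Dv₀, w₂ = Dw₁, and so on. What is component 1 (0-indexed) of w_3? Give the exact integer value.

835

w1 = Dv₀ = (4, 5, 5)
w2 = Dw1 = (49, 65, 66)
w3 = Dw2 = (638, 835, 851)
The requested component of w3 is 835.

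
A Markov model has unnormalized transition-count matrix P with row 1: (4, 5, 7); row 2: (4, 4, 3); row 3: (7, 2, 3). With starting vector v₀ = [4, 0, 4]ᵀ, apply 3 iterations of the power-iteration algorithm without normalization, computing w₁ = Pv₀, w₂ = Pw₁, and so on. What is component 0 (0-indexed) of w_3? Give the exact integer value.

7812

w1 = Pv₀ = (4·4 + 5·0 + 7·4; 4·4 + 4·0 + 3·4; 7·4 + 2·0 + 3·4) = (44, 28, 40)
w2 = Pw1 = (4·44 + 5·28 + 7·40; 4·44 + 4·28 + 3·40; 7·44 + 2·28 + 3·40) = (596, 408, 484)
w3 = Pw2 = (7812, 5468, 6440)
The requested component of w3 is 7812.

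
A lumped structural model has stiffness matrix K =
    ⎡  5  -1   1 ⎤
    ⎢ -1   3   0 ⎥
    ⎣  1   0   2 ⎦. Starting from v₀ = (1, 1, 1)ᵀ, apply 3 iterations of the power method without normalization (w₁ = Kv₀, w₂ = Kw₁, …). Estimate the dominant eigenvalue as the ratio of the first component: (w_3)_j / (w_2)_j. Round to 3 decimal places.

w1 = Kv₀ = (5, 2, 3)
w2 = Kw1 = (26, 1, 11)
w3 = Kw2 = (140, -23, 48)
Ratio at component: 140 / 26 = 5.385

λ ≈ 5.385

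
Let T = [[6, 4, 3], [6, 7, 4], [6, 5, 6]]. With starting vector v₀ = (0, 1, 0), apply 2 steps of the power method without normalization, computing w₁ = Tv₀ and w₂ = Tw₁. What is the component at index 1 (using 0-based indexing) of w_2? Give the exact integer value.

93

w1 = Tv₀ = (6·0 + 4·1 + 3·0; 6·0 + 7·1 + 4·0; 6·0 + 5·1 + 6·0) = (4, 7, 5)
w2 = Tw1 = (6·4 + 4·7 + 3·5; 6·4 + 7·7 + 4·5; 6·4 + 5·7 + 6·5) = (67, 93, 89)
The requested component of w2 is 93.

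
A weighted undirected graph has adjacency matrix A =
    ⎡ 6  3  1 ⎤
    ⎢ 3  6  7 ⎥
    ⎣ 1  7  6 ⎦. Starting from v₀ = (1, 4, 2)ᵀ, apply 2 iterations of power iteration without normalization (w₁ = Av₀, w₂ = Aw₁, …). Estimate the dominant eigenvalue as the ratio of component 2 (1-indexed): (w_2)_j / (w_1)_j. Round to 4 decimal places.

λ ≈ 14.4634

w1 = Av₀ = (6·1 + 3·4 + 1·2; 3·1 + 6·4 + 7·2; 1·1 + 7·4 + 6·2) = (20, 41, 41)
w2 = Aw1 = (6·20 + 3·41 + 1·41; 3·20 + 6·41 + 7·41; 1·20 + 7·41 + 6·41) = (284, 593, 553)
Ratio at component: 593 / 41 = 14.4634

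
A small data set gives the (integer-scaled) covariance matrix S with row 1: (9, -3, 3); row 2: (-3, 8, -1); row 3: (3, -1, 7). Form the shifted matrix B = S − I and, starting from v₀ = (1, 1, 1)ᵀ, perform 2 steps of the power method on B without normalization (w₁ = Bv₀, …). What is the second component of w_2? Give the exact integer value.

-11

B = S − I has rows (8, -3, 3); (-3, 7, -1); (3, -1, 6)
w1 = Bv₀ = (8, 3, 8)
w2 = Bw1 = (79, -11, 69)
Requested component of w2: -11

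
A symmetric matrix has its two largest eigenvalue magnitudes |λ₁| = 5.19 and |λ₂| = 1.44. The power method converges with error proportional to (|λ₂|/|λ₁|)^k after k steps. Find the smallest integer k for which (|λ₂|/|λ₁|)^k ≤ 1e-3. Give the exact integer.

|λ₂/λ₁| = 1.44/5.19 = 0.27746
Need k ≥ ln(1e-3) / ln(0.27746) = -6.9078 / -1.2821 ≈ 5.388
Smallest integer k satisfying the bound: 6

6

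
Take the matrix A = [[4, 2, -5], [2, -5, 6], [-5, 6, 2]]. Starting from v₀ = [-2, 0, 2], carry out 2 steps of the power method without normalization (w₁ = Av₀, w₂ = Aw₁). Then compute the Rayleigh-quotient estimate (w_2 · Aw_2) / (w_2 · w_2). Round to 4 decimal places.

w1 = Av₀ = (4·(-2) + 2·0 + (-5)·2; 2·(-2) + (-5)·0 + 6·2; (-5)·(-2) + 6·0 + 2·2) = (-18, 8, 14)
w2 = Aw1 = (4·(-18) + 2·8 + (-5)·14; 2·(-18) + (-5)·8 + 6·14; (-5)·(-18) + 6·8 + 2·14) = (-126, 8, 166)
Aw2 = (-1318, 704, 1010)
w2·Aw2 = (-126)·(-1318) + 8·704 + 166·1010 = 339360; w2·w2 = (-126)·(-126) + 8·8 + 166·166 = 43496
λ ≈ 339360/43496 = 7.8021

λ ≈ 7.8021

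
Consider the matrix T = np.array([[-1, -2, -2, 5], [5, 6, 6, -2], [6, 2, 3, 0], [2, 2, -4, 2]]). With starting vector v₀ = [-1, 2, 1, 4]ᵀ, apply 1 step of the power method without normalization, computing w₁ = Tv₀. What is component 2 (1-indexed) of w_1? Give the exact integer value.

5

w1 = Tv₀ = (15, 5, 1, 6)
The requested component of w1 is 5.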